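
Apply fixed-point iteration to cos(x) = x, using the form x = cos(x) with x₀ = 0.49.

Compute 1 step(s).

Equation: cos(x) = x
Fixed-point form: x = cos(x)
x₀ = 0.49

x_1 = g(0.490000) = 0.882333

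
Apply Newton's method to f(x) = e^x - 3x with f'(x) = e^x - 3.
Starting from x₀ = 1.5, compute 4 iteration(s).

f(x) = e^x - 3x
f'(x) = e^x - 3
x₀ = 1.5

Newton-Raphson formula: x_{n+1} = x_n - f(x_n)/f'(x_n)

Iteration 1:
  f(1.500000) = -0.018311
  f'(1.500000) = 1.481689
  x_1 = 1.500000 - (-0.018311)/1.481689 = 1.512358
Iteration 2:
  f(1.512358) = 0.000344
  f'(1.512358) = 1.537418
  x_2 = 1.512358 - 0.000344/1.537418 = 1.512135
Iteration 3:
  f(1.512135) = 0.000000
  f'(1.512135) = 1.536404
  x_3 = 1.512135 - 0.000000/1.536404 = 1.512135
Iteration 4:
  f(1.512135) = 0.000000
  f'(1.512135) = 1.536404
  x_4 = 1.512135 - 0.000000/1.536404 = 1.512135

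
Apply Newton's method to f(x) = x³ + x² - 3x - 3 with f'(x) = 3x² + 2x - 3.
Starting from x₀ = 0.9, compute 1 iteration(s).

f(x) = x³ + x² - 3x - 3
f'(x) = 3x² + 2x - 3
x₀ = 0.9

Newton-Raphson formula: x_{n+1} = x_n - f(x_n)/f'(x_n)

Iteration 1:
  f(0.900000) = -4.161000
  f'(0.900000) = 1.230000
  x_1 = 0.900000 - (-4.161000)/1.230000 = 4.282927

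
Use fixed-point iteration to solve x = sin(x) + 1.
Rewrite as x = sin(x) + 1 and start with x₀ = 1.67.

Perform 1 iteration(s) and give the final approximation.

Equation: x = sin(x) + 1
Fixed-point form: x = sin(x) + 1
x₀ = 1.67

x_1 = g(1.670000) = 1.995083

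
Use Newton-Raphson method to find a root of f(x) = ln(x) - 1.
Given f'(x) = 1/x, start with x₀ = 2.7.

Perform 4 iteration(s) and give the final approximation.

f(x) = ln(x) - 1
f'(x) = 1/x
x₀ = 2.7

Newton-Raphson formula: x_{n+1} = x_n - f(x_n)/f'(x_n)

Iteration 1:
  f(2.700000) = -0.006748
  f'(2.700000) = 0.370370
  x_1 = 2.700000 - (-0.006748)/0.370370 = 2.718220
Iteration 2:
  f(2.718220) = -0.000023
  f'(2.718220) = 0.367888
  x_2 = 2.718220 - (-0.000023)/0.367888 = 2.718282
Iteration 3:
  f(2.718282) = 0.000000
  f'(2.718282) = 0.367879
  x_3 = 2.718282 - 0.000000/0.367879 = 2.718282
Iteration 4:
  f(2.718282) = 0.000000
  f'(2.718282) = 0.367879
  x_4 = 2.718282 - 0.000000/0.367879 = 2.718282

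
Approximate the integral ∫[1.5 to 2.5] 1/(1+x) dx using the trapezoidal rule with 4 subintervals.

f(x) = 1/(1+x)
a = 1.5, b = 2.5, n = 4
h = (b - a)/n = 0.250000

Trapezoidal rule: (h/2)[f(x₀) + 2f(x₁) + 2f(x₂) + ... + f(xₙ)]

x_0 = 1.5000, f(x_0) = 0.400000, coefficient = 1
x_1 = 1.7500, f(x_1) = 0.363636, coefficient = 2
x_2 = 2.0000, f(x_2) = 0.333333, coefficient = 2
x_3 = 2.2500, f(x_3) = 0.307692, coefficient = 2
x_4 = 2.5000, f(x_4) = 0.285714, coefficient = 1

I ≈ (0.250000/2) × 2.695038 = 0.336880
Exact value: 0.336472
Error: 0.000408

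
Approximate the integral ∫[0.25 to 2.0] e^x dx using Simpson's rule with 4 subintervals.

f(x) = e^x
a = 0.25, b = 2.0, n = 4
h = (b - a)/n = 0.437500

Simpson's rule: (h/3)[f(x₀) + 4f(x₁) + 2f(x₂) + ... + f(xₙ)]

x_0 = 0.2500, f(x_0) = 1.284025, coefficient = 1
x_1 = 0.6875, f(x_1) = 1.988737, coefficient = 4
x_2 = 1.1250, f(x_2) = 3.080217, coefficient = 2
x_3 = 1.5625, f(x_3) = 4.770733, coefficient = 4
x_4 = 2.0000, f(x_4) = 7.389056, coefficient = 1

I ≈ (0.437500/3) × 41.871398 = 6.106246
Exact value: 6.105031
Error: 0.001215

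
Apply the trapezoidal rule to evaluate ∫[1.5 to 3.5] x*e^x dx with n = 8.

f(x) = x*e^x
a = 1.5, b = 3.5, n = 8
h = (b - a)/n = 0.250000

Trapezoidal rule: (h/2)[f(x₀) + 2f(x₁) + 2f(x₂) + ... + f(xₙ)]

x_0 = 1.5000, f(x_0) = 6.722534, coefficient = 1
x_1 = 1.7500, f(x_1) = 10.070555, coefficient = 2
x_2 = 2.0000, f(x_2) = 14.778112, coefficient = 2
x_3 = 2.2500, f(x_3) = 21.347406, coefficient = 2
x_4 = 2.5000, f(x_4) = 30.456235, coefficient = 2
x_5 = 2.7500, f(x_5) = 43.017238, coefficient = 2
x_6 = 3.0000, f(x_6) = 60.256611, coefficient = 2
x_7 = 3.2500, f(x_7) = 83.818605, coefficient = 2
x_8 = 3.5000, f(x_8) = 115.904082, coefficient = 1

I ≈ (0.250000/2) × 650.116137 = 81.264517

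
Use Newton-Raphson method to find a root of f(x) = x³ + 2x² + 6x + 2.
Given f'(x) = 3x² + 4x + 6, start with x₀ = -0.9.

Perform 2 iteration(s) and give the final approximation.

f(x) = x³ + 2x² + 6x + 2
f'(x) = 3x² + 4x + 6
x₀ = -0.9

Newton-Raphson formula: x_{n+1} = x_n - f(x_n)/f'(x_n)

Iteration 1:
  f(-0.900000) = -2.509000
  f'(-0.900000) = 4.830000
  x_1 = -0.900000 - (-2.509000)/4.830000 = -0.380538
Iteration 2:
  f(-0.380538) = -0.048717
  f'(-0.380538) = 4.912275
  x_2 = -0.380538 - (-0.048717)/4.912275 = -0.370621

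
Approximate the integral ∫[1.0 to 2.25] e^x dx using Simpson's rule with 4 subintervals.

f(x) = e^x
a = 1.0, b = 2.25, n = 4
h = (b - a)/n = 0.312500

Simpson's rule: (h/3)[f(x₀) + 4f(x₁) + 2f(x₂) + ... + f(xₙ)]

x_0 = 1.0000, f(x_0) = 2.718282, coefficient = 1
x_1 = 1.3125, f(x_1) = 3.715451, coefficient = 4
x_2 = 1.6250, f(x_2) = 5.078419, coefficient = 2
x_3 = 1.9375, f(x_3) = 6.941376, coefficient = 4
x_4 = 2.2500, f(x_4) = 9.487736, coefficient = 1

I ≈ (0.312500/3) × 64.990162 = 6.769809
Exact value: 6.769454
Error: 0.000355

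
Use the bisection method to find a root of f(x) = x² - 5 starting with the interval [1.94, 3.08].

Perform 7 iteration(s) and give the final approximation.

f(x) = x² - 5
Initial interval: [1.94, 3.08]

Iteration 1:
  c_1 = (1.940000 + 3.080000)/2 = 2.510000
  f(c_1) = f(2.510000) = 1.300100
  f(a) × f(c) < 0, new interval: [1.940000, 2.510000]
Iteration 2:
  c_2 = (1.940000 + 2.510000)/2 = 2.225000
  f(c_2) = f(2.225000) = -0.049375
  f(a) × f(c) ≥ 0, new interval: [2.225000, 2.510000]
Iteration 3:
  c_3 = (2.225000 + 2.510000)/2 = 2.367500
  f(c_3) = f(2.367500) = 0.605056
  f(a) × f(c) < 0, new interval: [2.225000, 2.367500]
Iteration 4:
  c_4 = (2.225000 + 2.367500)/2 = 2.296250
  f(c_4) = f(2.296250) = 0.272764
  f(a) × f(c) < 0, new interval: [2.225000, 2.296250]
Iteration 5:
  c_5 = (2.225000 + 2.296250)/2 = 2.260625
  f(c_5) = f(2.260625) = 0.110425
  f(a) × f(c) < 0, new interval: [2.225000, 2.260625]
Iteration 6:
  c_6 = (2.225000 + 2.260625)/2 = 2.242812
  f(c_6) = f(2.242812) = 0.030208
  f(a) × f(c) < 0, new interval: [2.225000, 2.242812]
Iteration 7:
  c_7 = (2.225000 + 2.242812)/2 = 2.233906
  f(c_7) = f(2.233906) = -0.009663
  f(a) × f(c) ≥ 0, new interval: [2.233906, 2.242812]

After 7 iteration(s), the approximation is c_7 = 2.233906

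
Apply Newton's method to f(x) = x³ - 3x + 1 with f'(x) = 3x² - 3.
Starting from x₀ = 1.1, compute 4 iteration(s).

f(x) = x³ - 3x + 1
f'(x) = 3x² - 3
x₀ = 1.1

Newton-Raphson formula: x_{n+1} = x_n - f(x_n)/f'(x_n)

Iteration 1:
  f(1.100000) = -0.969000
  f'(1.100000) = 0.630000
  x_1 = 1.100000 - (-0.969000)/0.630000 = 2.638095
Iteration 2:
  f(2.638095) = 11.445661
  f'(2.638095) = 17.878639
  x_2 = 2.638095 - 11.445661/17.878639 = 1.997909
Iteration 3:
  f(1.997909) = 2.981206
  f'(1.997909) = 8.974920
  x_3 = 1.997909 - 2.981206/8.974920 = 1.665738
Iteration 4:
  f(1.665738) = 0.624682
  f'(1.665738) = 5.324050
  x_4 = 1.665738 - 0.624682/5.324050 = 1.548406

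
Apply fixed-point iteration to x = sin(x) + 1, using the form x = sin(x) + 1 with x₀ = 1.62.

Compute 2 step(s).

Equation: x = sin(x) + 1
Fixed-point form: x = sin(x) + 1
x₀ = 1.62

x_1 = g(1.620000) = 1.998790
x_2 = g(1.998790) = 1.909800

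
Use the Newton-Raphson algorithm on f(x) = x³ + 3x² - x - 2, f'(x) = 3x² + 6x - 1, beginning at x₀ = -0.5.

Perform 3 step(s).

f(x) = x³ + 3x² - x - 2
f'(x) = 3x² + 6x - 1
x₀ = -0.5

Newton-Raphson formula: x_{n+1} = x_n - f(x_n)/f'(x_n)

Iteration 1:
  f(-0.500000) = -0.875000
  f'(-0.500000) = -3.250000
  x_1 = -0.500000 - (-0.875000)/(-3.250000) = -0.769231
Iteration 2:
  f(-0.769231) = 0.089213
  f'(-0.769231) = -3.840237
  x_2 = -0.769231 - 0.089213/(-3.840237) = -0.746000
Iteration 3:
  f(-0.746000) = 0.000386
  f'(-0.746000) = -3.806452
  x_3 = -0.746000 - 0.000386/(-3.806452) = -0.745898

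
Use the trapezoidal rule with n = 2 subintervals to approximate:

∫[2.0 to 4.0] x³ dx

f(x) = x³
a = 2.0, b = 4.0, n = 2
h = (b - a)/n = 1.000000

Trapezoidal rule: (h/2)[f(x₀) + 2f(x₁) + 2f(x₂) + ... + f(xₙ)]

x_0 = 2.0000, f(x_0) = 8.000000, coefficient = 1
x_1 = 3.0000, f(x_1) = 27.000000, coefficient = 2
x_2 = 4.0000, f(x_2) = 64.000000, coefficient = 1

I ≈ (1.000000/2) × 126.000000 = 63.000000
Exact value: 60.000000
Error: 3.000000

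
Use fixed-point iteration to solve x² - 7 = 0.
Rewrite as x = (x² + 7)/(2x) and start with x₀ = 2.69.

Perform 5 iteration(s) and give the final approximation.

Equation: x² - 7 = 0
Fixed-point form: x = (x² + 7)/(2x)
x₀ = 2.69

x_1 = g(2.690000) = 2.646115
x_2 = g(2.646115) = 2.645751
x_3 = g(2.645751) = 2.645751
x_4 = g(2.645751) = 2.645751
x_5 = g(2.645751) = 2.645751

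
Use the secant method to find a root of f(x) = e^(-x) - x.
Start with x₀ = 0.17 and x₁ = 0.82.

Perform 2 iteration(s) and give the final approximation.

f(x) = e^(-x) - x
x₀ = 0.17, x₁ = 0.82

Secant formula: x_{n+1} = x_n - f(x_n)(x_n - x_{n-1})/(f(x_n) - f(x_{n-1}))

Iteration 1:
  f(0.170000) = 0.673665
  f(0.820000) = -0.379568
  x_2 = 0.820000 - (-0.379568)×(0.820000 - 0.170000)/(-0.379568 - 0.673665)
       = 0.585750
Iteration 2:
  f(0.820000) = -0.379568
  f(0.585750) = -0.029062
  x_3 = 0.585750 - (-0.029062)×(0.585750 - 0.820000)/(-0.029062 - (-0.379568))
       = 0.566327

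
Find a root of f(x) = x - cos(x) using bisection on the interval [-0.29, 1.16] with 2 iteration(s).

f(x) = x - cos(x)
Initial interval: [-0.29, 1.16]

Iteration 1:
  c_1 = (-0.290000 + 1.160000)/2 = 0.435000
  f(c_1) = f(0.435000) = -0.471870
  f(a) × f(c) ≥ 0, new interval: [0.435000, 1.160000]
Iteration 2:
  c_2 = (0.435000 + 1.160000)/2 = 0.797500
  f(c_2) = f(0.797500) = 0.099002
  f(a) × f(c) < 0, new interval: [0.435000, 0.797500]

After 2 iteration(s), the approximation is c_2 = 0.797500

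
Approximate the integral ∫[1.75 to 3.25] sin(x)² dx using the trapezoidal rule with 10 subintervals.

f(x) = sin(x)²
a = 1.75, b = 3.25, n = 10
h = (b - a)/n = 0.150000

Trapezoidal rule: (h/2)[f(x₀) + 2f(x₁) + 2f(x₂) + ... + f(xₙ)]

x_0 = 1.7500, f(x_0) = 0.968228, coefficient = 1
x_1 = 1.9000, f(x_1) = 0.895484, coefficient = 2
x_2 = 2.0500, f(x_2) = 0.787412, coefficient = 2
x_3 = 2.2000, f(x_3) = 0.653666, coefficient = 2
x_4 = 2.3500, f(x_4) = 0.506194, coefficient = 2
x_5 = 2.5000, f(x_5) = 0.358169, coefficient = 2
x_6 = 2.6500, f(x_6) = 0.222813, coefficient = 2
x_7 = 2.8000, f(x_7) = 0.112217, coefficient = 2
x_8 = 2.9500, f(x_8) = 0.036261, coefficient = 2
x_9 = 3.1000, f(x_9) = 0.001729, coefficient = 2
x_10 = 3.2500, f(x_10) = 0.011706, coefficient = 1

I ≈ (0.150000/2) × 8.127825 = 0.609587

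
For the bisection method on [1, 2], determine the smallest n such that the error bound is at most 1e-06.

We need (b-a)/2^n ≤ 1e-06
(2 - 1)/2^n ≤ 1e-06
1/2^n ≤ 1e-06
2^n ≥ 1000000
n ≥ log₂(1000000) = 19.93
n ≥ 20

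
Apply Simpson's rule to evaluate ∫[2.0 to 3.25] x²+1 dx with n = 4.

f(x) = x²+1
a = 2.0, b = 3.25, n = 4
h = (b - a)/n = 0.312500

Simpson's rule: (h/3)[f(x₀) + 4f(x₁) + 2f(x₂) + ... + f(xₙ)]

x_0 = 2.0000, f(x_0) = 5.000000, coefficient = 1
x_1 = 2.3125, f(x_1) = 6.347656, coefficient = 4
x_2 = 2.6250, f(x_2) = 7.890625, coefficient = 2
x_3 = 2.9375, f(x_3) = 9.628906, coefficient = 4
x_4 = 3.2500, f(x_4) = 11.562500, coefficient = 1

I ≈ (0.312500/3) × 96.250000 = 10.026042
Exact value: 10.026042
Error: 0.000000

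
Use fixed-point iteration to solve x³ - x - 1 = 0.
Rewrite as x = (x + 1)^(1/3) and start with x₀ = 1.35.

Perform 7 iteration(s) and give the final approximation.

Equation: x³ - x - 1 = 0
Fixed-point form: x = (x + 1)^(1/3)
x₀ = 1.35

x_1 = g(1.350000) = 1.329503
x_2 = g(1.329503) = 1.325626
x_3 = g(1.325626) = 1.324890
x_4 = g(1.324890) = 1.324751
x_5 = g(1.324751) = 1.324724
x_6 = g(1.324724) = 1.324719
x_7 = g(1.324719) = 1.324718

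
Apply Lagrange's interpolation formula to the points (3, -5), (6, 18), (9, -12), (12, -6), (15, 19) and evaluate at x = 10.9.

Lagrange interpolation formula:
P(x) = Σ yᵢ × Lᵢ(x)
where Lᵢ(x) = Π_{j≠i} (x - xⱼ)/(xᵢ - xⱼ)

L_0(10.9) = (10.9 - 6)/(3 - 6) × (10.9 - 9)/(3 - 9) × (10.9 - 12)/(3 - 12) × (10.9 - 15)/(3 - 15) = 0.021599
L_1(10.9) = (10.9 - 3)/(6 - 3) × (10.9 - 9)/(6 - 9) × (10.9 - 12)/(6 - 12) × (10.9 - 15)/(6 - 15) = -0.139290
L_2(10.9) = (10.9 - 3)/(9 - 3) × (10.9 - 6)/(9 - 6) × (10.9 - 12)/(9 - 12) × (10.9 - 15)/(9 - 15) = 0.538834
L_3(10.9) = (10.9 - 3)/(12 - 3) × (10.9 - 6)/(12 - 6) × (10.9 - 9)/(12 - 9) × (10.9 - 15)/(12 - 15) = 0.620475
L_4(10.9) = (10.9 - 3)/(15 - 3) × (10.9 - 6)/(15 - 6) × (10.9 - 9)/(15 - 9) × (10.9 - 12)/(15 - 12) = -0.041617

P(10.9) = (-5)×L_0(10.9) + 18×L_1(10.9) + (-12)×L_2(10.9) + (-6)×L_3(10.9) + 19×L_4(10.9)
P(10.9) = -13.594802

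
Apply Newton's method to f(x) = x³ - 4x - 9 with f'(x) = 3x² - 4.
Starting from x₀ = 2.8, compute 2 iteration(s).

f(x) = x³ - 4x - 9
f'(x) = 3x² - 4
x₀ = 2.8

Newton-Raphson formula: x_{n+1} = x_n - f(x_n)/f'(x_n)

Iteration 1:
  f(2.800000) = 1.752000
  f'(2.800000) = 19.520000
  x_1 = 2.800000 - 1.752000/19.520000 = 2.710246
Iteration 2:
  f(2.710246) = 0.066946
  f'(2.710246) = 18.036299
  x_2 = 2.710246 - 0.066946/18.036299 = 2.706534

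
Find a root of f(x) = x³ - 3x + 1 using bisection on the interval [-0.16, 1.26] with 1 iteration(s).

f(x) = x³ - 3x + 1
Initial interval: [-0.16, 1.26]

Iteration 1:
  c_1 = (-0.160000 + 1.260000)/2 = 0.550000
  f(c_1) = f(0.550000) = -0.483625
  f(a) × f(c) < 0, new interval: [-0.160000, 0.550000]

After 1 iteration(s), the approximation is c_1 = 0.550000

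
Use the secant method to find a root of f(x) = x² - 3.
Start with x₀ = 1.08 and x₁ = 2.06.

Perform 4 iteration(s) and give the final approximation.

f(x) = x² - 3
x₀ = 1.08, x₁ = 2.06

Secant formula: x_{n+1} = x_n - f(x_n)(x_n - x_{n-1})/(f(x_n) - f(x_{n-1}))

Iteration 1:
  f(1.080000) = -1.833600
  f(2.060000) = 1.243600
  x_2 = 2.060000 - 1.243600×(2.060000 - 1.080000)/(1.243600 - (-1.833600))
       = 1.663949
Iteration 2:
  f(2.060000) = 1.243600
  f(1.663949) = -0.231274
  x_3 = 1.663949 - (-0.231274)×(1.663949 - 2.060000)/(-0.231274 - 1.243600)
       = 1.726053
Iteration 3:
  f(1.663949) = -0.231274
  f(1.726053) = -0.020740
  x_4 = 1.726053 - (-0.020740)×(1.726053 - 1.663949)/(-0.020740 - (-0.231274))
       = 1.732171
Iteration 4:
  f(1.726053) = -0.020740
  f(1.732171) = 0.000417
  x_5 = 1.732171 - 0.000417×(1.732171 - 1.726053)/(0.000417 - (-0.020740))
       = 1.732051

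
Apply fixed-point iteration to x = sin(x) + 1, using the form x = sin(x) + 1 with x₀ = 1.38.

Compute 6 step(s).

Equation: x = sin(x) + 1
Fixed-point form: x = sin(x) + 1
x₀ = 1.38

x_1 = g(1.380000) = 1.981854
x_2 = g(1.981854) = 1.916699
x_3 = g(1.916699) = 1.940770
x_4 = g(1.940770) = 1.932337
x_5 = g(1.932337) = 1.935353
x_6 = g(1.935353) = 1.934282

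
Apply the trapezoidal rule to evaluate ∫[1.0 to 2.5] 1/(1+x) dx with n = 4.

f(x) = 1/(1+x)
a = 1.0, b = 2.5, n = 4
h = (b - a)/n = 0.375000

Trapezoidal rule: (h/2)[f(x₀) + 2f(x₁) + 2f(x₂) + ... + f(xₙ)]

x_0 = 1.0000, f(x_0) = 0.500000, coefficient = 1
x_1 = 1.3750, f(x_1) = 0.421053, coefficient = 2
x_2 = 1.7500, f(x_2) = 0.363636, coefficient = 2
x_3 = 2.1250, f(x_3) = 0.320000, coefficient = 2
x_4 = 2.5000, f(x_4) = 0.285714, coefficient = 1

I ≈ (0.375000/2) × 2.995092 = 0.561580
Exact value: 0.559616
Error: 0.001964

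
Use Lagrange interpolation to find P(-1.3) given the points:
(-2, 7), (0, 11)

Lagrange interpolation formula:
P(x) = Σ yᵢ × Lᵢ(x)
where Lᵢ(x) = Π_{j≠i} (x - xⱼ)/(xᵢ - xⱼ)

L_0(-1.3) = (-1.3 - 0)/(-2 - 0) = 0.650000
L_1(-1.3) = (-1.3 - (-2))/(0 - (-2)) = 0.350000

P(-1.3) = 7×L_0(-1.3) + 11×L_1(-1.3)
P(-1.3) = 8.400000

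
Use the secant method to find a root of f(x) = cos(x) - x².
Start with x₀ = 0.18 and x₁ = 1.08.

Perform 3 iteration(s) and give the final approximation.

f(x) = cos(x) - x²
x₀ = 0.18, x₁ = 1.08

Secant formula: x_{n+1} = x_n - f(x_n)(x_n - x_{n-1})/(f(x_n) - f(x_{n-1}))

Iteration 1:
  f(0.180000) = 0.951444
  f(1.080000) = -0.695072
  x_2 = 1.080000 - (-0.695072)×(1.080000 - 0.180000)/(-0.695072 - 0.951444)
       = 0.700068
Iteration 2:
  f(1.080000) = -0.695072
  f(0.700068) = 0.274704
  x_3 = 0.700068 - 0.274704×(0.700068 - 1.080000)/(0.274704 - (-0.695072))
       = 0.807689
Iteration 3:
  f(0.700068) = 0.274704
  f(0.807689) = 0.038808
  x_4 = 0.807689 - 0.038808×(0.807689 - 0.700068)/(0.038808 - 0.274704)
       = 0.825395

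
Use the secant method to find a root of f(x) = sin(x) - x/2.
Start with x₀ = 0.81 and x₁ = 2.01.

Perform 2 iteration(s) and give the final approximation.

f(x) = sin(x) - x/2
x₀ = 0.81, x₁ = 2.01

Secant formula: x_{n+1} = x_n - f(x_n)(x_n - x_{n-1})/(f(x_n) - f(x_{n-1}))

Iteration 1:
  f(0.810000) = 0.319287
  f(2.010000) = -0.099909
  x_2 = 2.010000 - (-0.099909)×(2.010000 - 0.810000)/(-0.099909 - 0.319287)
       = 1.723997
Iteration 2:
  f(2.010000) = -0.099909
  f(1.723997) = 0.126289
  x_3 = 1.723997 - 0.126289×(1.723997 - 2.010000)/(0.126289 - (-0.099909))
       = 1.883676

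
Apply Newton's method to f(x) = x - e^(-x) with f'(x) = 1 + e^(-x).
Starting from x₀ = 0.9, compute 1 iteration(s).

f(x) = x - e^(-x)
f'(x) = 1 + e^(-x)
x₀ = 0.9

Newton-Raphson formula: x_{n+1} = x_n - f(x_n)/f'(x_n)

Iteration 1:
  f(0.900000) = 0.493430
  f'(0.900000) = 1.406570
  x_1 = 0.900000 - 0.493430/1.406570 = 0.549196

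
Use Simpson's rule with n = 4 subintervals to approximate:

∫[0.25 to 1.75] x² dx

f(x) = x²
a = 0.25, b = 1.75, n = 4
h = (b - a)/n = 0.375000

Simpson's rule: (h/3)[f(x₀) + 4f(x₁) + 2f(x₂) + ... + f(xₙ)]

x_0 = 0.2500, f(x_0) = 0.062500, coefficient = 1
x_1 = 0.6250, f(x_1) = 0.390625, coefficient = 4
x_2 = 1.0000, f(x_2) = 1.000000, coefficient = 2
x_3 = 1.3750, f(x_3) = 1.890625, coefficient = 4
x_4 = 1.7500, f(x_4) = 3.062500, coefficient = 1

I ≈ (0.375000/3) × 14.250000 = 1.781250
Exact value: 1.781250
Error: 0.000000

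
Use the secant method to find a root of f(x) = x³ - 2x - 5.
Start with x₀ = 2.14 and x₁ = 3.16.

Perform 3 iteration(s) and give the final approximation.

f(x) = x³ - 2x - 5
x₀ = 2.14, x₁ = 3.16

Secant formula: x_{n+1} = x_n - f(x_n)(x_n - x_{n-1})/(f(x_n) - f(x_{n-1}))

Iteration 1:
  f(2.140000) = 0.520344
  f(3.160000) = 20.234496
  x_2 = 3.160000 - 20.234496×(3.160000 - 2.140000)/(20.234496 - 0.520344)
       = 2.113078
Iteration 2:
  f(3.160000) = 20.234496
  f(2.113078) = 0.208942
  x_3 = 2.113078 - 0.208942×(2.113078 - 3.160000)/(0.208942 - 20.234496)
       = 2.102154
Iteration 3:
  f(2.113078) = 0.208942
  f(2.102154) = 0.085222
  x_4 = 2.102154 - 0.085222×(2.102154 - 2.113078)/(0.085222 - 0.208942)
       = 2.094630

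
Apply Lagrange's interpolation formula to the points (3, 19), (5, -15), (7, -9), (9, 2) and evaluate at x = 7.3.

Lagrange interpolation formula:
P(x) = Σ yᵢ × Lᵢ(x)
where Lᵢ(x) = Π_{j≠i} (x - xⱼ)/(xᵢ - xⱼ)

L_0(7.3) = (7.3 - 5)/(3 - 5) × (7.3 - 7)/(3 - 7) × (7.3 - 9)/(3 - 9) = 0.024437
L_1(7.3) = (7.3 - 3)/(5 - 3) × (7.3 - 7)/(5 - 7) × (7.3 - 9)/(5 - 9) = -0.137062
L_2(7.3) = (7.3 - 3)/(7 - 3) × (7.3 - 5)/(7 - 5) × (7.3 - 9)/(7 - 9) = 1.050812
L_3(7.3) = (7.3 - 3)/(9 - 3) × (7.3 - 5)/(9 - 5) × (7.3 - 7)/(9 - 7) = 0.061812

P(7.3) = 19×L_0(7.3) + (-15)×L_1(7.3) + (-9)×L_2(7.3) + 2×L_3(7.3)
P(7.3) = -6.813438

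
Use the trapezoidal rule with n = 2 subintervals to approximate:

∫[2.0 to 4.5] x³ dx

f(x) = x³
a = 2.0, b = 4.5, n = 2
h = (b - a)/n = 1.250000

Trapezoidal rule: (h/2)[f(x₀) + 2f(x₁) + 2f(x₂) + ... + f(xₙ)]

x_0 = 2.0000, f(x_0) = 8.000000, coefficient = 1
x_1 = 3.2500, f(x_1) = 34.328125, coefficient = 2
x_2 = 4.5000, f(x_2) = 91.125000, coefficient = 1

I ≈ (1.250000/2) × 167.781250 = 104.863281
Exact value: 98.515625
Error: 6.347656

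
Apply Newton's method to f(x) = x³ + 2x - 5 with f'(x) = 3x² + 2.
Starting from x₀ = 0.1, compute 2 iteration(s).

f(x) = x³ + 2x - 5
f'(x) = 3x² + 2
x₀ = 0.1

Newton-Raphson formula: x_{n+1} = x_n - f(x_n)/f'(x_n)

Iteration 1:
  f(0.100000) = -4.799000
  f'(0.100000) = 2.030000
  x_1 = 0.100000 - (-4.799000)/2.030000 = 2.464039
Iteration 2:
  f(2.464039) = 14.888470
  f'(2.464039) = 20.214471
  x_2 = 2.464039 - 14.888470/20.214471 = 1.727514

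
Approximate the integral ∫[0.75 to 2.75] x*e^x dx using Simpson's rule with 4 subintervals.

f(x) = x*e^x
a = 0.75, b = 2.75, n = 4
h = (b - a)/n = 0.500000

Simpson's rule: (h/3)[f(x₀) + 4f(x₁) + 2f(x₂) + ... + f(xₙ)]

x_0 = 0.7500, f(x_0) = 1.587750, coefficient = 1
x_1 = 1.2500, f(x_1) = 4.362929, coefficient = 4
x_2 = 1.7500, f(x_2) = 10.070555, coefficient = 2
x_3 = 2.2500, f(x_3) = 21.347406, coefficient = 4
x_4 = 2.7500, f(x_4) = 43.017238, coefficient = 1

I ≈ (0.500000/3) × 167.587434 = 27.931239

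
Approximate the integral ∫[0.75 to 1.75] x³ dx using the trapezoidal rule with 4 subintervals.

f(x) = x³
a = 0.75, b = 1.75, n = 4
h = (b - a)/n = 0.250000

Trapezoidal rule: (h/2)[f(x₀) + 2f(x₁) + 2f(x₂) + ... + f(xₙ)]

x_0 = 0.7500, f(x_0) = 0.421875, coefficient = 1
x_1 = 1.0000, f(x_1) = 1.000000, coefficient = 2
x_2 = 1.2500, f(x_2) = 1.953125, coefficient = 2
x_3 = 1.5000, f(x_3) = 3.375000, coefficient = 2
x_4 = 1.7500, f(x_4) = 5.359375, coefficient = 1

I ≈ (0.250000/2) × 18.437500 = 2.304688
Exact value: 2.265625
Error: 0.039062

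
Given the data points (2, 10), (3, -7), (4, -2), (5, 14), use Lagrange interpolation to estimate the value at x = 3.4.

Lagrange interpolation formula:
P(x) = Σ yᵢ × Lᵢ(x)
where Lᵢ(x) = Π_{j≠i} (x - xⱼ)/(xᵢ - xⱼ)

L_0(3.4) = (3.4 - 3)/(2 - 3) × (3.4 - 4)/(2 - 4) × (3.4 - 5)/(2 - 5) = -0.064000
L_1(3.4) = (3.4 - 2)/(3 - 2) × (3.4 - 4)/(3 - 4) × (3.4 - 5)/(3 - 5) = 0.672000
L_2(3.4) = (3.4 - 2)/(4 - 2) × (3.4 - 3)/(4 - 3) × (3.4 - 5)/(4 - 5) = 0.448000
L_3(3.4) = (3.4 - 2)/(5 - 2) × (3.4 - 3)/(5 - 3) × (3.4 - 4)/(5 - 4) = -0.056000

P(3.4) = 10×L_0(3.4) + (-7)×L_1(3.4) + (-2)×L_2(3.4) + 14×L_3(3.4)
P(3.4) = -7.024000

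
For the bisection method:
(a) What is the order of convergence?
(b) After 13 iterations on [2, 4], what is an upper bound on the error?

(a) Bisection has linear (order 1) convergence; the error is halved each step.

(b) Error bound = (b-a)/2^n = (4 - 2)/2^{13}
    = 2/2^{13}

(a) 1 (linear); (b) error ≤ 2.44e-04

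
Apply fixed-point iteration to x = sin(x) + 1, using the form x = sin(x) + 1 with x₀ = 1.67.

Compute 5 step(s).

Equation: x = sin(x) + 1
Fixed-point form: x = sin(x) + 1
x₀ = 1.67

x_1 = g(1.670000) = 1.995083
x_2 = g(1.995083) = 1.911332
x_3 = g(1.911332) = 1.942576
x_4 = g(1.942576) = 1.931682
x_5 = g(1.931682) = 1.935584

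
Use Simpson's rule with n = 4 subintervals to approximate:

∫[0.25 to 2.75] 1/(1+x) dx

f(x) = 1/(1+x)
a = 0.25, b = 2.75, n = 4
h = (b - a)/n = 0.625000

Simpson's rule: (h/3)[f(x₀) + 4f(x₁) + 2f(x₂) + ... + f(xₙ)]

x_0 = 0.2500, f(x_0) = 0.800000, coefficient = 1
x_1 = 0.8750, f(x_1) = 0.533333, coefficient = 4
x_2 = 1.5000, f(x_2) = 0.400000, coefficient = 2
x_3 = 2.1250, f(x_3) = 0.320000, coefficient = 4
x_4 = 2.7500, f(x_4) = 0.266667, coefficient = 1

I ≈ (0.625000/3) × 5.280000 = 1.100000
Exact value: 1.098612
Error: 0.001388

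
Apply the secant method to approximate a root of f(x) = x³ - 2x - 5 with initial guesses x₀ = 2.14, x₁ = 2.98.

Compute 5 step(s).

f(x) = x³ - 2x - 5
x₀ = 2.14, x₁ = 2.98

Secant formula: x_{n+1} = x_n - f(x_n)(x_n - x_{n-1})/(f(x_n) - f(x_{n-1}))

Iteration 1:
  f(2.140000) = 0.520344
  f(2.980000) = 15.503592
  x_2 = 2.980000 - 15.503592×(2.980000 - 2.140000)/(15.503592 - 0.520344)
       = 2.110828
Iteration 2:
  f(2.980000) = 15.503592
  f(2.110828) = 0.183340
  x_3 = 2.110828 - 0.183340×(2.110828 - 2.980000)/(0.183340 - 15.503592)
       = 2.100427
Iteration 3:
  f(2.110828) = 0.183340
  f(2.100427) = 0.065792
  x_4 = 2.100427 - 0.065792×(2.100427 - 2.110828)/(0.065792 - 0.183340)
       = 2.094605
Iteration 4:
  f(2.100427) = 0.065792
  f(2.094605) = 0.000596
  x_5 = 2.094605 - 0.000596×(2.094605 - 2.100427)/(0.000596 - 0.065792)
       = 2.094552
Iteration 5:
  f(2.094605) = 0.000596
  f(2.094552) = 0.000002
  x_6 = 2.094552 - 0.000002×(2.094552 - 2.094605)/(0.000002 - 0.000596)
       = 2.094551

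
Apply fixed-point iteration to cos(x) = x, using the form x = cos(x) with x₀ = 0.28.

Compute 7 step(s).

Equation: cos(x) = x
Fixed-point form: x = cos(x)
x₀ = 0.28

x_1 = g(0.280000) = 0.961055
x_2 = g(0.961055) = 0.572655
x_3 = g(0.572655) = 0.840465
x_4 = g(0.840465) = 0.667116
x_5 = g(0.667116) = 0.785609
x_6 = g(0.785609) = 0.706958
x_7 = g(0.706958) = 0.760342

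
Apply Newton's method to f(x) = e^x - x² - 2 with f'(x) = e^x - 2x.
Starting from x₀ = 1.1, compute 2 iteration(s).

f(x) = e^x - x² - 2
f'(x) = e^x - 2x
x₀ = 1.1

Newton-Raphson formula: x_{n+1} = x_n - f(x_n)/f'(x_n)

Iteration 1:
  f(1.100000) = -0.205834
  f'(1.100000) = 0.804166
  x_1 = 1.100000 - (-0.205834)/0.804166 = 1.355960
Iteration 2:
  f(1.355960) = 0.041856
  f'(1.355960) = 1.168564
  x_2 = 1.355960 - 0.041856/1.168564 = 1.320141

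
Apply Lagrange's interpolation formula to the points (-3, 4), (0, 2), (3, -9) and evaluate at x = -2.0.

Lagrange interpolation formula:
P(x) = Σ yᵢ × Lᵢ(x)
where Lᵢ(x) = Π_{j≠i} (x - xⱼ)/(xᵢ - xⱼ)

L_0(-2.0) = (-2.0 - 0)/(-3 - 0) × (-2.0 - 3)/(-3 - 3) = 0.555556
L_1(-2.0) = (-2.0 - (-3))/(0 - (-3)) × (-2.0 - 3)/(0 - 3) = 0.555556
L_2(-2.0) = (-2.0 - (-3))/(3 - (-3)) × (-2.0 - 0)/(3 - 0) = -0.111111

P(-2.0) = 4×L_0(-2.0) + 2×L_1(-2.0) + (-9)×L_2(-2.0)
P(-2.0) = 4.333333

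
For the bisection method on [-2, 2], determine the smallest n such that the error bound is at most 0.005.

We need (b-a)/2^n ≤ 0.005
(2 - (-2))/2^n ≤ 0.005
4/2^n ≤ 0.005
2^n ≥ 800
n ≥ log₂(800) = 9.64
n ≥ 10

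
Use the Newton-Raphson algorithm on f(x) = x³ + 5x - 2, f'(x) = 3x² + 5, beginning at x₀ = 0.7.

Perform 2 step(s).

f(x) = x³ + 5x - 2
f'(x) = 3x² + 5
x₀ = 0.7

Newton-Raphson formula: x_{n+1} = x_n - f(x_n)/f'(x_n)

Iteration 1:
  f(0.700000) = 1.843000
  f'(0.700000) = 6.470000
  x_1 = 0.700000 - 1.843000/6.470000 = 0.415147
Iteration 2:
  f(0.415147) = 0.147283
  f'(0.415147) = 5.517041
  x_2 = 0.415147 - 0.147283/5.517041 = 0.388451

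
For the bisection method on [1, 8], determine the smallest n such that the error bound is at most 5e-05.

We need (b-a)/2^n ≤ 5e-05
(8 - 1)/2^n ≤ 5e-05
7/2^n ≤ 5e-05
2^n ≥ 140000
n ≥ log₂(140000) = 17.10
n ≥ 18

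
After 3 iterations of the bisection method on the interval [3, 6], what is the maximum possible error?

Bisection error bound: |error| ≤ (b-a)/2^n
|error| ≤ (6 - 3)/2^3 = 3/2^3
|error| ≤ 0.3750000000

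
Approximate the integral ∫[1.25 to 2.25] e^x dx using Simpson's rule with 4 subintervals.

f(x) = e^x
a = 1.25, b = 2.25, n = 4
h = (b - a)/n = 0.250000

Simpson's rule: (h/3)[f(x₀) + 4f(x₁) + 2f(x₂) + ... + f(xₙ)]

x_0 = 1.2500, f(x_0) = 3.490343, coefficient = 1
x_1 = 1.5000, f(x_1) = 4.481689, coefficient = 4
x_2 = 1.7500, f(x_2) = 5.754603, coefficient = 2
x_3 = 2.0000, f(x_3) = 7.389056, coefficient = 4
x_4 = 2.2500, f(x_4) = 9.487736, coefficient = 1

I ≈ (0.250000/3) × 71.970265 = 5.997522
Exact value: 5.997393
Error: 0.000129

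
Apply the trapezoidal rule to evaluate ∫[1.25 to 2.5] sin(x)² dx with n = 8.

f(x) = sin(x)²
a = 1.25, b = 2.5, n = 8
h = (b - a)/n = 0.156250

Trapezoidal rule: (h/2)[f(x₀) + 2f(x₁) + 2f(x₂) + ... + f(xₙ)]

x_0 = 1.2500, f(x_0) = 0.900572, coefficient = 1
x_1 = 1.4062, f(x_1) = 0.973168, coefficient = 2
x_2 = 1.5625, f(x_2) = 0.999931, coefficient = 2
x_3 = 1.7188, f(x_3) = 0.978269, coefficient = 2
x_4 = 1.8750, f(x_4) = 0.910280, coefficient = 2
x_5 = 2.0312, f(x_5) = 0.802549, coefficient = 2
x_6 = 2.1875, f(x_6) = 0.665512, coefficient = 2
x_7 = 2.3438, f(x_7) = 0.512443, coefficient = 2
x_8 = 2.5000, f(x_8) = 0.358169, coefficient = 1

I ≈ (0.156250/2) × 12.943045 = 1.011175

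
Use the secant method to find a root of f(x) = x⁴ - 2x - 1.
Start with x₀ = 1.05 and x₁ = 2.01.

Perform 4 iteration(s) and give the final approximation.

f(x) = x⁴ - 2x - 1
x₀ = 1.05, x₁ = 2.01

Secant formula: x_{n+1} = x_n - f(x_n)(x_n - x_{n-1})/(f(x_n) - f(x_{n-1}))

Iteration 1:
  f(1.050000) = -1.884494
  f(2.010000) = 11.302408
  x_2 = 2.010000 - 11.302408×(2.010000 - 1.050000)/(11.302408 - (-1.884494))
       = 1.187190
Iteration 2:
  f(2.010000) = 11.302408
  f(1.187190) = -1.387914
  x_3 = 1.187190 - (-1.387914)×(1.187190 - 2.010000)/(-1.387914 - 11.302408)
       = 1.277179
Iteration 3:
  f(1.187190) = -1.387914
  f(1.277179) = -0.893588
  x_4 = 1.277179 - (-0.893588)×(1.277179 - 1.187190)/(-0.893588 - (-1.387914))
       = 1.439852
Iteration 4:
  f(1.277179) = -0.893588
  f(1.439852) = 0.418341
  x_5 = 1.439852 - 0.418341×(1.439852 - 1.277179)/(0.418341 - (-0.893588))
       = 1.387979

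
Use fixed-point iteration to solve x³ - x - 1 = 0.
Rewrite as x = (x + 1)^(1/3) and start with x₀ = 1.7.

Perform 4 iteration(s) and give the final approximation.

Equation: x³ - x - 1 = 0
Fixed-point form: x = (x + 1)^(1/3)
x₀ = 1.7

x_1 = g(1.700000) = 1.392477
x_2 = g(1.392477) = 1.337465
x_3 = g(1.337465) = 1.327135
x_4 = g(1.327135) = 1.325177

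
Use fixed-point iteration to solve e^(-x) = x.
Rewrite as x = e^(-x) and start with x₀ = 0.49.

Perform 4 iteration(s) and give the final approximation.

Equation: e^(-x) = x
Fixed-point form: x = e^(-x)
x₀ = 0.49

x_1 = g(0.490000) = 0.612626
x_2 = g(0.612626) = 0.541926
x_3 = g(0.541926) = 0.581627
x_4 = g(0.581627) = 0.558988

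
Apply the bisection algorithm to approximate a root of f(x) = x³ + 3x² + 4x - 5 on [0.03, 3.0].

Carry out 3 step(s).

f(x) = x³ + 3x² + 4x - 5
Initial interval: [0.03, 3.0]

Iteration 1:
  c_1 = (0.030000 + 3.000000)/2 = 1.515000
  f(c_1) = f(1.515000) = 11.422941
  f(a) × f(c) < 0, new interval: [0.030000, 1.515000]
Iteration 2:
  c_2 = (0.030000 + 1.515000)/2 = 0.772500
  f(c_2) = f(0.772500) = 0.341263
  f(a) × f(c) < 0, new interval: [0.030000, 0.772500]
Iteration 3:
  c_3 = (0.030000 + 0.772500)/2 = 0.401250
  f(c_3) = f(0.401250) = -2.847393
  f(a) × f(c) ≥ 0, new interval: [0.401250, 0.772500]

After 3 iteration(s), the approximation is c_3 = 0.401250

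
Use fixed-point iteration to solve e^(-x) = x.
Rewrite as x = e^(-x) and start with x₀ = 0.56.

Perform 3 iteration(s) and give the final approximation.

Equation: e^(-x) = x
Fixed-point form: x = e^(-x)
x₀ = 0.56

x_1 = g(0.560000) = 0.571209
x_2 = g(0.571209) = 0.564842
x_3 = g(0.564842) = 0.568450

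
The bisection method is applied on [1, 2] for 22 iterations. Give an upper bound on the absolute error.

Bisection error bound: |error| ≤ (b-a)/2^n
|error| ≤ (2 - 1)/2^22 = 1/2^22
|error| ≤ 0.0000002384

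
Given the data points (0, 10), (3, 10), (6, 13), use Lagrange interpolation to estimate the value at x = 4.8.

Lagrange interpolation formula:
P(x) = Σ yᵢ × Lᵢ(x)
where Lᵢ(x) = Π_{j≠i} (x - xⱼ)/(xᵢ - xⱼ)

L_0(4.8) = (4.8 - 3)/(0 - 3) × (4.8 - 6)/(0 - 6) = -0.120000
L_1(4.8) = (4.8 - 0)/(3 - 0) × (4.8 - 6)/(3 - 6) = 0.640000
L_2(4.8) = (4.8 - 0)/(6 - 0) × (4.8 - 3)/(6 - 3) = 0.480000

P(4.8) = 10×L_0(4.8) + 10×L_1(4.8) + 13×L_2(4.8)
P(4.8) = 11.440000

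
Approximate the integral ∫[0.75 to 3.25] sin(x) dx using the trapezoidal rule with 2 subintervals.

f(x) = sin(x)
a = 0.75, b = 3.25, n = 2
h = (b - a)/n = 1.250000

Trapezoidal rule: (h/2)[f(x₀) + 2f(x₁) + 2f(x₂) + ... + f(xₙ)]

x_0 = 0.7500, f(x_0) = 0.681639, coefficient = 1
x_1 = 2.0000, f(x_1) = 0.909297, coefficient = 2
x_2 = 3.2500, f(x_2) = -0.108195, coefficient = 1

I ≈ (1.250000/2) × 2.392038 = 1.495024
Exact value: 1.725819
Error: 0.230794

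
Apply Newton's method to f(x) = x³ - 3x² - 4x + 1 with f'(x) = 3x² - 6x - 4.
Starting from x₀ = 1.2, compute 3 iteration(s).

f(x) = x³ - 3x² - 4x + 1
f'(x) = 3x² - 6x - 4
x₀ = 1.2

Newton-Raphson formula: x_{n+1} = x_n - f(x_n)/f'(x_n)

Iteration 1:
  f(1.200000) = -6.392000
  f'(1.200000) = -6.880000
  x_1 = 1.200000 - (-6.392000)/(-6.880000) = 0.270930
Iteration 2:
  f(0.270930) = -0.284043
  f'(0.270930) = -5.405372
  x_2 = 0.270930 - (-0.284043)/(-5.405372) = 0.218382
Iteration 3:
  f(0.218382) = -0.006185
  f'(0.218382) = -5.167219
  x_3 = 0.218382 - (-0.006185)/(-5.167219) = 0.217185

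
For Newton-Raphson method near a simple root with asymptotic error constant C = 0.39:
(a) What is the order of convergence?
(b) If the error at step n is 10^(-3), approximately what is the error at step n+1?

(a) Newton-Raphson has quadratic (order 2) convergence near simple roots.
    This means |e_{n+1}| ≈ C|e_n|².

(b) With |e_n| = 10^(-3) and C = 0.39:
    |e_{n+1}| ≈ 0.39 × (10^(-3))² = 0.39 × 10^(-6)

(a) 2 (quadratic); (b) |e_{n+1}| ≈ 3.900e-07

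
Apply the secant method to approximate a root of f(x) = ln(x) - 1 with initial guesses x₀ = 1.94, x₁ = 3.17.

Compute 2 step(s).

f(x) = ln(x) - 1
x₀ = 1.94, x₁ = 3.17

Secant formula: x_{n+1} = x_n - f(x_n)(x_n - x_{n-1})/(f(x_n) - f(x_{n-1}))

Iteration 1:
  f(1.940000) = -0.337312
  f(3.170000) = 0.153732
  x_2 = 3.170000 - 0.153732×(3.170000 - 1.940000)/(0.153732 - (-0.337312))
       = 2.784922
Iteration 2:
  f(3.170000) = 0.153732
  f(2.784922) = 0.024220
  x_3 = 2.784922 - 0.024220×(2.784922 - 3.170000)/(0.024220 - 0.153732)
       = 2.712909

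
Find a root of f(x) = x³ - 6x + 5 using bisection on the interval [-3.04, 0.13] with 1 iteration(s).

f(x) = x³ - 6x + 5
Initial interval: [-3.04, 0.13]

Iteration 1:
  c_1 = (-3.040000 + 0.130000)/2 = -1.455000
  f(c_1) = f(-1.455000) = 10.649729
  f(a) × f(c) < 0, new interval: [-3.040000, -1.455000]

After 1 iteration(s), the approximation is c_1 = -1.455000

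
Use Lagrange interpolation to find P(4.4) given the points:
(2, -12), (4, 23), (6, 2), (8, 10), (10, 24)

Lagrange interpolation formula:
P(x) = Σ yᵢ × Lᵢ(x)
where Lᵢ(x) = Π_{j≠i} (x - xⱼ)/(xᵢ - xⱼ)

L_0(4.4) = (4.4 - 4)/(2 - 4) × (4.4 - 6)/(2 - 6) × (4.4 - 8)/(2 - 8) × (4.4 - 10)/(2 - 10) = -0.033600
L_1(4.4) = (4.4 - 2)/(4 - 2) × (4.4 - 6)/(4 - 6) × (4.4 - 8)/(4 - 8) × (4.4 - 10)/(4 - 10) = 0.806400
L_2(4.4) = (4.4 - 2)/(6 - 2) × (4.4 - 4)/(6 - 4) × (4.4 - 8)/(6 - 8) × (4.4 - 10)/(6 - 10) = 0.302400
L_3(4.4) = (4.4 - 2)/(8 - 2) × (4.4 - 4)/(8 - 4) × (4.4 - 6)/(8 - 6) × (4.4 - 10)/(8 - 10) = -0.089600
L_4(4.4) = (4.4 - 2)/(10 - 2) × (4.4 - 4)/(10 - 4) × (4.4 - 6)/(10 - 6) × (4.4 - 8)/(10 - 8) = 0.014400

P(4.4) = (-12)×L_0(4.4) + 23×L_1(4.4) + 2×L_2(4.4) + 10×L_3(4.4) + 24×L_4(4.4)
P(4.4) = 19.004800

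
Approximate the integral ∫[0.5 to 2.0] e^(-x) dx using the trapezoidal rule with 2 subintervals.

f(x) = e^(-x)
a = 0.5, b = 2.0, n = 2
h = (b - a)/n = 0.750000

Trapezoidal rule: (h/2)[f(x₀) + 2f(x₁) + 2f(x₂) + ... + f(xₙ)]

x_0 = 0.5000, f(x_0) = 0.606531, coefficient = 1
x_1 = 1.2500, f(x_1) = 0.286505, coefficient = 2
x_2 = 2.0000, f(x_2) = 0.135335, coefficient = 1

I ≈ (0.750000/2) × 1.314876 = 0.493078
Exact value: 0.471195
Error: 0.021883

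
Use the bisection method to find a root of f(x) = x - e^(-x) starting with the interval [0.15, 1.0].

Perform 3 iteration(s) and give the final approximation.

f(x) = x - e^(-x)
Initial interval: [0.15, 1.0]

Iteration 1:
  c_1 = (0.150000 + 1.000000)/2 = 0.575000
  f(c_1) = f(0.575000) = 0.012295
  f(a) × f(c) < 0, new interval: [0.150000, 0.575000]
Iteration 2:
  c_2 = (0.150000 + 0.575000)/2 = 0.362500
  f(c_2) = f(0.362500) = -0.333434
  f(a) × f(c) ≥ 0, new interval: [0.362500, 0.575000]
Iteration 3:
  c_3 = (0.362500 + 0.575000)/2 = 0.468750
  f(c_3) = f(0.468750) = -0.157034
  f(a) × f(c) ≥ 0, new interval: [0.468750, 0.575000]

After 3 iteration(s), the approximation is c_3 = 0.468750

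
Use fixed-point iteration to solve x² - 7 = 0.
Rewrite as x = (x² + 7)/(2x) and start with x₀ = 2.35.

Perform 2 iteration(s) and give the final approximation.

Equation: x² - 7 = 0
Fixed-point form: x = (x² + 7)/(2x)
x₀ = 2.35

x_1 = g(2.350000) = 2.664362
x_2 = g(2.664362) = 2.645816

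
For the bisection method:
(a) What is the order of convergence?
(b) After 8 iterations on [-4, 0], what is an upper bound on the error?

(a) Bisection has linear (order 1) convergence; the error is halved each step.

(b) Error bound = (b-a)/2^n = (0 - (-4))/2^{8}
    = 4/2^{8}

(a) 1 (linear); (b) error ≤ 1.56e-02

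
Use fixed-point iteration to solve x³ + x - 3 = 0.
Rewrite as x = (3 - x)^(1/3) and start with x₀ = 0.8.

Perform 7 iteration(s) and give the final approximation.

Equation: x³ + x - 3 = 0
Fixed-point form: x = (3 - x)^(1/3)
x₀ = 0.8

x_1 = g(0.800000) = 1.300591
x_2 = g(1.300591) = 1.193345
x_3 = g(1.193345) = 1.217938
x_4 = g(1.217938) = 1.212386
x_5 = g(1.212386) = 1.213644
x_6 = g(1.213644) = 1.213359
x_7 = g(1.213359) = 1.213424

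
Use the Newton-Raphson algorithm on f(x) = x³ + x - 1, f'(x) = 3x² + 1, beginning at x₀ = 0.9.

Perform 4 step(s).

f(x) = x³ + x - 1
f'(x) = 3x² + 1
x₀ = 0.9

Newton-Raphson formula: x_{n+1} = x_n - f(x_n)/f'(x_n)

Iteration 1:
  f(0.900000) = 0.629000
  f'(0.900000) = 3.430000
  x_1 = 0.900000 - 0.629000/3.430000 = 0.716618
Iteration 2:
  f(0.716618) = 0.084631
  f'(0.716618) = 2.540624
  x_2 = 0.716618 - 0.084631/2.540624 = 0.683307
Iteration 3:
  f(0.683307) = 0.002349
  f'(0.683307) = 2.400725
  x_3 = 0.683307 - 0.002349/2.400725 = 0.682329
Iteration 4:
  f(0.682329) = 0.000002
  f'(0.682329) = 2.396717
  x_4 = 0.682329 - 0.000002/2.396717 = 0.682328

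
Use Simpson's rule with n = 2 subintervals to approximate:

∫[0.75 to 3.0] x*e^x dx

f(x) = x*e^x
a = 0.75, b = 3.0, n = 2
h = (b - a)/n = 1.125000

Simpson's rule: (h/3)[f(x₀) + 4f(x₁) + 2f(x₂) + ... + f(xₙ)]

x_0 = 0.7500, f(x_0) = 1.587750, coefficient = 1
x_1 = 1.8750, f(x_1) = 12.226536, coefficient = 4
x_2 = 3.0000, f(x_2) = 60.256611, coefficient = 1

I ≈ (1.125000/3) × 110.750504 = 41.531439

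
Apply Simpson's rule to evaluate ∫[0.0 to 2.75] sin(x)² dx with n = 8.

f(x) = sin(x)²
a = 0.0, b = 2.75, n = 8
h = (b - a)/n = 0.343750

Simpson's rule: (h/3)[f(x₀) + 4f(x₁) + 2f(x₂) + ... + f(xₙ)]

x_0 = 0.0000, f(x_0) = 0.000000, coefficient = 1
x_1 = 0.3438, f(x_1) = 0.113583, coefficient = 4
x_2 = 0.6875, f(x_2) = 0.402726, coefficient = 2
x_3 = 1.0312, f(x_3) = 0.736064, coefficient = 4
x_4 = 1.3750, f(x_4) = 0.962151, coefficient = 2
x_5 = 1.7188, f(x_5) = 0.978269, coefficient = 4
x_6 = 2.0625, f(x_6) = 0.777095, coefficient = 2
x_7 = 2.4062, f(x_7) = 0.450028, coefficient = 4
x_8 = 2.7500, f(x_8) = 0.145665, coefficient = 1

I ≈ (0.343750/3) × 13.541384 = 1.551617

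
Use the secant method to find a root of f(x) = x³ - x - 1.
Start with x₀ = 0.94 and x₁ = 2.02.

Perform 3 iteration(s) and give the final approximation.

f(x) = x³ - x - 1
x₀ = 0.94, x₁ = 2.02

Secant formula: x_{n+1} = x_n - f(x_n)(x_n - x_{n-1})/(f(x_n) - f(x_{n-1}))

Iteration 1:
  f(0.940000) = -1.109416
  f(2.020000) = 5.222408
  x_2 = 2.020000 - 5.222408×(2.020000 - 0.940000)/(5.222408 - (-1.109416))
       = 1.129230
Iteration 2:
  f(2.020000) = 5.222408
  f(1.129230) = -0.689281
  x_3 = 1.129230 - (-0.689281)×(1.129230 - 2.020000)/(-0.689281 - 5.222408)
       = 1.233090
Iteration 3:
  f(1.129230) = -0.689281
  f(1.233090) = -0.358162
  x_4 = 1.233090 - (-0.358162)×(1.233090 - 1.129230)/(-0.358162 - (-0.689281))
       = 1.345433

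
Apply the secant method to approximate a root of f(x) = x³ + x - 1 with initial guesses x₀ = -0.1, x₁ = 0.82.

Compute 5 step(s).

f(x) = x³ + x - 1
x₀ = -0.1, x₁ = 0.82

Secant formula: x_{n+1} = x_n - f(x_n)(x_n - x_{n-1})/(f(x_n) - f(x_{n-1}))

Iteration 1:
  f(-0.100000) = -1.101000
  f(0.820000) = 0.371368
  x_2 = 0.820000 - 0.371368×(0.820000 - (-0.100000))/(0.371368 - (-1.101000))
       = 0.587953
Iteration 2:
  f(0.820000) = 0.371368
  f(0.587953) = -0.208798
  x_3 = 0.587953 - (-0.208798)×(0.587953 - 0.820000)/(-0.208798 - 0.371368)
       = 0.671465
Iteration 3:
  f(0.587953) = -0.208798
  f(0.671465) = -0.025794
  x_4 = 0.671465 - (-0.025794)×(0.671465 - 0.587953)/(-0.025794 - (-0.208798))
       = 0.683236
Iteration 4:
  f(0.671465) = -0.025794
  f(0.683236) = 0.002179
  x_5 = 0.683236 - 0.002179×(0.683236 - 0.671465)/(0.002179 - (-0.025794))
       = 0.682319
Iteration 5:
  f(0.683236) = 0.002179
  f(0.682319) = -0.000020
  x_6 = 0.682319 - (-0.000020)×(0.682319 - 0.683236)/(-0.000020 - 0.002179)
       = 0.682328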